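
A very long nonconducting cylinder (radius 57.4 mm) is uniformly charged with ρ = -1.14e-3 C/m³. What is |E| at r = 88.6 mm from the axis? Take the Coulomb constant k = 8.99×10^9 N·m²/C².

2.39×10^6 N/C

Coaxial Gaussian cylinder, radius r = 88.6 mm, length L (r > 57.4 mm, full cross-section enclosed).
λ_enc = ρ·πR² = (-1.14×10^-3)π(0.0574)² = -1.18×10^-5 C/m.
Applying ∮E·dA = Q_enc/ε₀ with the end caps contributing no flux:
E = 2k|λ_enc|/r = 2(8.99×10^9)(1.18×10^-5)/(0.0886) = 2.39×10^6 N/C.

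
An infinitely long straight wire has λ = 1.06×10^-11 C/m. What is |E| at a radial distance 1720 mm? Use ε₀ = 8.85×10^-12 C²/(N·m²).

|E| = 0.111 N/C

Choose a coaxial cylinder of radius r = 1720 mm (arbitrary length L) as the Gaussian surface.
Q_enc = λL, so λ_enc = 1.06×10^-11 C/m.
Since E is radial and uniform over the curved surface, Φ = E·2πrL = Q_enc/ε₀ = λ_enc L/ε₀.
E = |λ_enc|/(2πε₀r) = (1.06×10^-11)/(2π·8.85×10^-12·1.72) = 0.111 N/C.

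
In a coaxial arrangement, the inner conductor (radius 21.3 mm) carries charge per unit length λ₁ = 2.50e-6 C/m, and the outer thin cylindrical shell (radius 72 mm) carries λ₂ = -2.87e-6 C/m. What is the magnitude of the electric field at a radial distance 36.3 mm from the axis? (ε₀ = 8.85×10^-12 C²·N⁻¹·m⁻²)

Take a coaxial cylindrical Gaussian surface of radius r = 36.3 mm and length L (between the conductors, 21.3 mm < r < 72 mm).
The shell at 72 mm lies outside the Gaussian surface, so λ_enc = λ₁ = 2.50e-6 C/m.
Since E is radial and uniform over the curved surface, Φ = E·2πrL = Q_enc/ε₀ = λ_enc L/ε₀.
E = |λ_enc|/(2πε₀r) = (2.50×10^-6)/(2π·8.85×10^-12·0.0363) = 1.24e6 N/C.

E = 1.24×10^6 N/C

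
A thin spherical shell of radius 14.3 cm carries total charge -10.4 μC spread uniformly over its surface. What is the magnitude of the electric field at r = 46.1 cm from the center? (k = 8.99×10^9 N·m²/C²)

By spherical symmetry E is radial; choose a Gaussian sphere of radius r = 46.1 cm (r > 14.3 cm).
The entire shell is enclosed: Q_enc = -1.04×10^-5 C.
Since E is radial and uniform over the Gaussian sphere, Φ = E·4πr² = Q_enc/ε₀.
E = k|Q_enc|/r² = (8.99×10^9)(1.04×10^-5)/(0.461)² = 4.40e5 N/C.

E ≈ 4.40×10^5 V/m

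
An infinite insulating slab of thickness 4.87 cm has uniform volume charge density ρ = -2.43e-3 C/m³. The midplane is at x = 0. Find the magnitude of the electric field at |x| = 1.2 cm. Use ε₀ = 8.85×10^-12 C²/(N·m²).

3.29×10^6 N/C

By symmetry E is perpendicular to the slab. A Gaussian pillbox from −1.2 cm to +1.2 cm (face area A) lies entirely within the slab.
Q_enc = ρ·(2x)·A and flux = 2EA, so 2EA = 2ρxA/ε₀ ⇒ E = |ρ|x/ε₀.
E = (2.43×10^-3)(0.012)/(8.85×10^-12) = 3.29×10^6 N/C.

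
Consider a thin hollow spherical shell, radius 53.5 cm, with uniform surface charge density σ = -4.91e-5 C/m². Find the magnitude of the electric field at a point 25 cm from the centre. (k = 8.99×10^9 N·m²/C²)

Symmetry ⇒ E = E(r) r̂. Gaussian sphere of radius r = 25 cm (inside the shell, r < 53.5 cm).
No charge lies within this surface, so Q_enc = 0 and Gauss's law gives E·4πr² = 0 ⇒ E = 0.

|E| = 0 V/m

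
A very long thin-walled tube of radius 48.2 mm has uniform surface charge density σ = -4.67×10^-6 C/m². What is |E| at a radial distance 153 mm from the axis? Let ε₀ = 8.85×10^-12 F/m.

Take a coaxial cylindrical Gaussian surface of radius r = 153 mm and length L (r > 48.2 mm).
The whole shell is enclosed: λ_enc = σ·2πR = (-4.67×10^-6)·2π·(0.0482) = -1.414×10^-6 C/m.
By Gauss's law (flux through the curved wall only), E·2πrL = λ_enc L/ε₀.
E = |λ_enc|/(2πε₀r) = (1.414e-6)/(2π·8.85×10^-12·0.153) = 1.66×10^5 N/C.

1.66×10^5 N/C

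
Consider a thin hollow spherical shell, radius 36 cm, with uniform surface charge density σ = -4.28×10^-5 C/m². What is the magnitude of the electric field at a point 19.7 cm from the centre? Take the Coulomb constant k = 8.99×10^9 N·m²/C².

E = 0

Take a concentric spherical Gaussian surface of radius r = 19.7 cm (inside the shell, r < 36 cm).
No charge lies within this surface, so Q_enc = 0 and Gauss's law gives E·4πr² = 0 ⇒ E = 0.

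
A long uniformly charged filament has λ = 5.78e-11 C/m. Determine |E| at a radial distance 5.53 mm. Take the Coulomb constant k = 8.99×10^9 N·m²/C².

|E| = 188 N/C

Coaxial Gaussian cylinder, radius r = 5.53 mm, length L.
Q_enc = λL, so λ_enc = 5.78×10^-11 C/m.
By Gauss's law (flux through the curved wall only), E·2πrL = λ_enc L/ε₀.
E = 2k|λ_enc|/r = 2(8.99×10^9)(5.78×10^-11)/(0.00553) = 188 N/C.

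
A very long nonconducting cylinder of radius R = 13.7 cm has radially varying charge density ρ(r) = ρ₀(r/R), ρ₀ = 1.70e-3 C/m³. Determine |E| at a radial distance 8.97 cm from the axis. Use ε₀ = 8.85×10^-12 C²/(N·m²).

Take a coaxial cylindrical Gaussian surface of radius r = 8.97 cm and length L (r < R).
Integrating ρ over the cross-section to radius r: λ_enc = (2πρ₀/R) ∫₀^r r'^2 dr' = 2πρ₀ r^3/(3·R) = 1.876e-5 C/m.
Applying ∮E·dA = Q_enc/ε₀ with the end caps contributing no flux:
E = |λ_enc|/(2πε₀r) = (1.876e-5)/(2π·8.85×10^-12·0.0897) = 3.76×10^6 N/C.

E = 3.76e6 V/m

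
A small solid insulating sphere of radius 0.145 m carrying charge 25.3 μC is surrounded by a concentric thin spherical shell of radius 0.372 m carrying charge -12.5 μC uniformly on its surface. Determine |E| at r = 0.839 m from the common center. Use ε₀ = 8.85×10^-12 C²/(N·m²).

Take a concentric spherical Gaussian surface of radius r = 0.839 m (r > 0.372 m, enclosing both).
Q_enc = (25.3 μC) + (-12.5 μC) = 1.28e-5 C.
Since E is radial and uniform over the Gaussian sphere, Φ = E·4πr² = Q_enc/ε₀.
E = |Q_enc|/(4πε₀r²) = (1.28×10^-5)/(4π·8.85×10^-12·(0.839)²) = 1.64×10^5 N/C.

|E| ≈ 1.64e5 N/C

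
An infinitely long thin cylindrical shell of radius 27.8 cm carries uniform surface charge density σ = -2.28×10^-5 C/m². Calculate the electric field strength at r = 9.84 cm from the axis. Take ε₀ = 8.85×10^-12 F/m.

By cylindrical symmetry E is radial; use a coaxial Gaussian cylinder of radius 9.84 cm and length L (r < 27.8 cm, inside the shell).
No charge is enclosed, so Gauss's law gives E·2πrL = 0 ⇒ E = 0.

|E| = 0 N/C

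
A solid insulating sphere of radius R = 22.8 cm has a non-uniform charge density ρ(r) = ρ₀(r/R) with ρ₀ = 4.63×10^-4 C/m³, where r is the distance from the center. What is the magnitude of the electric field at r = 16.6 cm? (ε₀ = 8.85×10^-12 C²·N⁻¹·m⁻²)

1.58×10^6 V/m

Use a concentric Gaussian sphere at r = 16.6 cm (r < R).
Integrate the density: Q_enc = 4π ∫₀^r ρ₀(r'/R)^1 r'² dr' = 4πρ₀ r^4/(4·R) = 4.844e-6 C.
Since E is radial and uniform over the Gaussian sphere, Φ = E·4πr² = Q_enc/ε₀.
E = |Q_enc|/(4πε₀r²) = (4.844×10^-6)/(4π·8.85×10^-12·(0.166)²) = 1.58×10^6 N/C.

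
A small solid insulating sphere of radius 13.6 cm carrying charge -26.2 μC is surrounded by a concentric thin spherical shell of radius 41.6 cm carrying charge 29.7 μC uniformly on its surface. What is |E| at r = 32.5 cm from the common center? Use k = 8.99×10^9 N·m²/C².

E = 2.23e6 N/C

Use a concentric Gaussian sphere at r = 32.5 cm (between the bodies, 13.6 cm < r < 41.6 cm).
Only the inner charge is enclosed; the outer shell contributes nothing inside itself. Q_enc = -26.2 μC = -2.62e-5 C.
Gauss's law: E·4πr² = Q_enc/ε₀.
E = k|Q_enc|/r² = (8.99×10^9)(2.62×10^-5)/(0.325)² = 2.23×10^6 N/C.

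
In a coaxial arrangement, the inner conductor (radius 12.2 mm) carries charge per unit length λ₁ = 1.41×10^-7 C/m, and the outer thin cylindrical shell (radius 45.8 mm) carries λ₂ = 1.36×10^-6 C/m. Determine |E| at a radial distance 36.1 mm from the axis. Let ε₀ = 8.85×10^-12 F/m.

By cylindrical symmetry E is radial; use a coaxial Gaussian cylinder of radius 36.1 mm and length L (between the conductors, 12.2 mm < r < 45.8 mm).
The shell at 45.8 mm lies outside the Gaussian surface, so λ_enc = λ₁ = 1.41×10^-7 C/m.
Applying ∮E·dA = Q_enc/ε₀ with the end caps contributing no flux:
E = |λ_enc|/(2πε₀r) = (1.41×10^-7)/(2π·8.85×10^-12·0.0361) = 7.02×10^4 N/C.

|E| ≈ 7.02e4 N/C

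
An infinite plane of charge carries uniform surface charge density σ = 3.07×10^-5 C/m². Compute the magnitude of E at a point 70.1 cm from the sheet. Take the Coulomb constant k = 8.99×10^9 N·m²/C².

E ≈ 1.73e6 V/m

The symmetry is planar: E is normal to the sheet and the same magnitude on both sides. Take a pillbox straddling the sheet with end-cap area A.
Flux Φ = 2EA and Q_enc = σA, so 2EA = σA/ε₀ ⇒ E = |σ|/(2ε₀), independent of distance.
E = 2πk|σ| = 2π(8.99×10^9)(3.07e-5) = 1.73e6 N/C.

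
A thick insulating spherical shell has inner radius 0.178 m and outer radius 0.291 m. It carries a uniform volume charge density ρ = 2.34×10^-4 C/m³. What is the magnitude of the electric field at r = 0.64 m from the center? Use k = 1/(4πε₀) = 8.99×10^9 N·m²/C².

By spherical symmetry E is radial; choose a Gaussian sphere of radius r = 0.64 m (r > 0.291 m, enclosing the whole shell).
Q_enc = ρ·(4π/3)(b³ − a³) = (2.34e-4)·(4π/3)·((0.291)³ − (0.178)³) = 1.863×10^-5 C.
By Gauss's law, ∮E·dA = E·4πr² = Q_enc/ε₀.
E = k|Q_enc|/r² = (8.99×10^9)(1.863×10^-5)/(0.64)² = 4.09×10^5 N/C.

E ≈ 4.09×10^5 N/C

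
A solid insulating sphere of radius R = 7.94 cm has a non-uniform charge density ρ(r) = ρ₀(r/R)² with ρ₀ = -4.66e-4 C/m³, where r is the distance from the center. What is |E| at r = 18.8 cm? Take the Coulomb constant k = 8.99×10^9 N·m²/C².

By spherical symmetry E is radial; choose a Gaussian sphere of radius r = 18.8 cm (r > R, all charge enclosed).
Q_enc = 4π ∫₀^R ρ₀(r'/R)^2 r'² dr' = 4πρ₀R³/5 = -5.863e-7 C.
Applying ∮E·dA = Q_enc/ε₀ with Φ = E(4πr²):
E = k|Q_enc|/r² = (8.99×10^9)(5.863e-7)/(0.188)² = 1.49×10^5 N/C.

E ≈ 1.49e5 N/C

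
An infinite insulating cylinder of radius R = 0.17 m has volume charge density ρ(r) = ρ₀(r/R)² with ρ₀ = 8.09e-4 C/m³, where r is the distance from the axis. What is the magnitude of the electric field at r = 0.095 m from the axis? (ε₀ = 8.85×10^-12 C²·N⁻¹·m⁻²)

|E| = 6.78e5 V/m

Choose a coaxial cylinder of radius r = 0.095 m (arbitrary length L) as the Gaussian surface (r < R).
λ_enc = ∫₀^r ρ(r')·2πr' dr' = (2πρ₀/R²)·r^4/4 = 3.582×10^-6 C/m.
Since E is radial and uniform over the curved surface, Φ = E·2πrL = Q_enc/ε₀ = λ_enc L/ε₀.
E = |λ_enc|/(2πε₀r) = (3.582×10^-6)/(2π·8.85×10^-12·0.095) = 6.78×10^5 N/C.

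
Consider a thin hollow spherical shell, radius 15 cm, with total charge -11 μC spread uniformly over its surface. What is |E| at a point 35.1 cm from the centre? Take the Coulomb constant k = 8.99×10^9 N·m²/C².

Symmetry ⇒ E = E(r) r̂. Gaussian sphere of radius r = 35.1 cm (r > 15 cm).
The entire shell is enclosed: Q_enc = -1.10×10^-5 C.
Since E is radial and uniform over the Gaussian sphere, Φ = E·4πr² = Q_enc/ε₀.
E = k|Q_enc|/r² = (8.99×10^9)(1.10e-5)/(0.351)² = 8.03e5 N/C.

8.03×10^5 N/C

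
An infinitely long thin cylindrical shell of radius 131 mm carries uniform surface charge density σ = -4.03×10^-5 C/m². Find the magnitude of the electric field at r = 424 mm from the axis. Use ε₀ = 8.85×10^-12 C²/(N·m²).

E ≈ 1.41×10^6 V/m

Coaxial Gaussian cylinder, radius r = 424 mm, length L (r > 131 mm).
The whole shell is enclosed: λ_enc = σ·2πR = (-4.03×10^-5)·2π·(0.131) = -3.317e-5 C/m.
Gauss's law: E·2πrL = λ_enc L/ε₀.
E = |λ_enc|/(2πε₀r) = (3.317×10^-5)/(2π·8.85×10^-12·0.424) = 1.41×10^6 N/C.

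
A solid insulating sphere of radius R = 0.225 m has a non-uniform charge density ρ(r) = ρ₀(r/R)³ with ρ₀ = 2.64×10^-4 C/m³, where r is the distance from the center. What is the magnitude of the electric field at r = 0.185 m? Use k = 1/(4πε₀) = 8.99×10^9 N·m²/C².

Use a concentric Gaussian sphere at r = 0.185 m (r < R).
Q_enc = ∫₀^r ρ(r')·4πr'² dr' = (4πρ₀/R³) ∫₀^r r'^5 dr' = 4πρ₀ r^6/(6·R³) = 1.946×10^-6 C.
Gauss's law: E·4πr² = Q_enc/ε₀.
E = k|Q_enc|/r² = (8.99×10^9)(1.946×10^-6)/(0.185)² = 5.11×10^5 N/C.

E = 5.11×10^5 V/m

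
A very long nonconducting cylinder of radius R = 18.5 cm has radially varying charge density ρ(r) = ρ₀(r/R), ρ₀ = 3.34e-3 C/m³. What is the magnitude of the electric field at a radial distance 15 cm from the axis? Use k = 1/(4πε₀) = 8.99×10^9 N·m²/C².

By cylindrical symmetry E is radial; use a coaxial Gaussian cylinder of radius 15 cm and length L (r < R).
Integrating ρ over the cross-section to radius r: λ_enc = (2πρ₀/R) ∫₀^r r'^2 dr' = 2πρ₀ r^3/(3·R) = 1.276×10^-4 C/m.
Applying ∮E·dA = Q_enc/ε₀ with the end caps contributing no flux:
E = 2k|λ_enc|/r = 2(8.99×10^9)(1.276×10^-4)/(0.15) = 1.53e7 N/C.

|E| = 1.53e7 N/C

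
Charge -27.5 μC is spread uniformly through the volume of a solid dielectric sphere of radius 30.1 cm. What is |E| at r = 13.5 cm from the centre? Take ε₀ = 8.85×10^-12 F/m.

|E| = 1.22×10^6 N/C

Use a concentric Gaussian sphere at r = 13.5 cm (r < R).
For a uniform sphere the enclosed fraction is (r/R)³, so Q_enc = (-27.5 μC)(0.135/0.301)³ = -2.481×10^-6 C.
Since E is radial and uniform over the Gaussian sphere, Φ = E·4πr² = Q_enc/ε₀.
E = |Q_enc|/(4πε₀r²) = (2.481e-6)/(4π·8.85×10^-12·(0.135)²) = 1.22e6 N/C.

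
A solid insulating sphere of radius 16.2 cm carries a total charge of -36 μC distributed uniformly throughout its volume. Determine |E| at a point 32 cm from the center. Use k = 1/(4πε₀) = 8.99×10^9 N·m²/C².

Take a concentric spherical Gaussian surface of radius r = 32 cm (r > R, so the entire charge is enclosed).
Q_enc = -36 μC = -3.60×10^-5 C.
Applying ∮E·dA = Q_enc/ε₀ with Φ = E(4πr²):
E = k|Q_enc|/r² = (8.99×10^9)(3.60×10^-5)/(0.32)² = 3.16×10^6 N/C.

|E| = 3.16×10^6 N/C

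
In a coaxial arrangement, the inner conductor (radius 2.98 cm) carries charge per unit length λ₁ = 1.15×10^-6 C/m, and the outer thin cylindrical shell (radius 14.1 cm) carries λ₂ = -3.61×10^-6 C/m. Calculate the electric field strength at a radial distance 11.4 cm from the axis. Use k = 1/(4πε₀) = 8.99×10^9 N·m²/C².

1.81×10^5 N/C

Choose a coaxial cylinder of radius r = 11.4 cm (arbitrary length L) as the Gaussian surface (between the conductors, 2.98 cm < r < 14.1 cm).
Only the inner wire is enclosed; the outer shell contributes nothing inside itself. λ_enc = λ₁ = 1.15e-6 C/m.
Applying ∮E·dA = Q_enc/ε₀ with the end caps contributing no flux:
E = 2k|λ_enc|/r = 2(8.99×10^9)(1.15e-6)/(0.114) = 1.81×10^5 N/C.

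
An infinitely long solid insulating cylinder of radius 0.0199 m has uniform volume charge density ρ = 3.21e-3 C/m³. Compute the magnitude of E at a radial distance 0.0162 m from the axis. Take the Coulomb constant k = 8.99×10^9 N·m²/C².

Coaxial Gaussian cylinder, radius r = 0.0162 m, length L (r < R).
Charge inside radius r per length L is ρ·πr²·L, so λ_enc = ρπr² = 2.647×10^-6 C/m.
Applying ∮E·dA = Q_enc/ε₀ with the end caps contributing no flux:
E = 2k|λ_enc|/r = 2(8.99×10^9)(2.647×10^-6)/(0.0162) = 2.94e6 N/C.

|E| ≈ 2.94e6 N/C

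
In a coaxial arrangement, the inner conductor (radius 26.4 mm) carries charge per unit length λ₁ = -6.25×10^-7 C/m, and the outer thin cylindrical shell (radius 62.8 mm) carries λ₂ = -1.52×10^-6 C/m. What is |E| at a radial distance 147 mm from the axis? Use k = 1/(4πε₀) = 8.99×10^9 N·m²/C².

|E| ≈ 2.62×10^5 N/C

By cylindrical symmetry E is radial; use a coaxial Gaussian cylinder of radius 147 mm and length L (r > 62.8 mm, enclosing both).
λ_enc = λ₁ + λ₂ = (-6.25×10^-7) + (-1.52e-6) = -2.145×10^-6 C/m.
By Gauss's law (flux through the curved wall only), E·2πrL = λ_enc L/ε₀.
E = 2k|λ_enc|/r = 2(8.99×10^9)(2.145e-6)/(0.147) = 2.62×10^5 N/C.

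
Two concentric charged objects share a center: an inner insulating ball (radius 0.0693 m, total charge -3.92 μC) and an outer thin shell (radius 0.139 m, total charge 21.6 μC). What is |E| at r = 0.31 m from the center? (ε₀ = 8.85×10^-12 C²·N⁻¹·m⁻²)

1.65e6 V/m

Symmetry ⇒ E = E(r) r̂. Gaussian sphere of radius r = 0.31 m (r > 0.139 m, enclosing both).
Q_enc = (-3.92 μC) + (21.6 μC) = 1.768e-5 C.
Applying ∮E·dA = Q_enc/ε₀ with Φ = E(4πr²):
E = |Q_enc|/(4πε₀r²) = (1.768×10^-5)/(4π·8.85×10^-12·(0.31)²) = 1.65×10^6 N/C.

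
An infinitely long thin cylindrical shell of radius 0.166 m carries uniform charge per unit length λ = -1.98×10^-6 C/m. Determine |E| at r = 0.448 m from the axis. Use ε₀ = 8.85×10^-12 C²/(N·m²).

E ≈ 7.95×10^4 V/m

By cylindrical symmetry E is radial; use a coaxial Gaussian cylinder of radius 0.448 m and length L (r > 0.166 m).
The full line charge is enclosed: λ_enc = -1.98×10^-6 C/m.
Since E is radial and uniform over the curved surface, Φ = E·2πrL = Q_enc/ε₀ = λ_enc L/ε₀.
E = |λ_enc|/(2πε₀r) = (1.98×10^-6)/(2π·8.85×10^-12·0.448) = 7.95×10^4 N/C.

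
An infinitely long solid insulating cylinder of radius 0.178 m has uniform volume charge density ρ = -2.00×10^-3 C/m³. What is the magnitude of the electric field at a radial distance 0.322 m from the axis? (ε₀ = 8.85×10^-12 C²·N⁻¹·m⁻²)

|E| ≈ 1.11e7 N/C

By cylindrical symmetry E is radial; use a coaxial Gaussian cylinder of radius 0.322 m and length L (r > 0.178 m, full cross-section enclosed).
λ_enc = ρ·πR² = (-2.00×10^-3)π(0.178)² = -1.991e-4 C/m.
Applying ∮E·dA = Q_enc/ε₀ with the end caps contributing no flux:
E = |λ_enc|/(2πε₀r) = (1.991×10^-4)/(2π·8.85×10^-12·0.322) = 1.11e7 N/C.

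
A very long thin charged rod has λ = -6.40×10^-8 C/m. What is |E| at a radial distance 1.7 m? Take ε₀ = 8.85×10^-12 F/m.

Take a coaxial cylindrical Gaussian surface of radius r = 1.7 m and length L.
Q_enc = λL, so λ_enc = -6.40e-8 C/m.
Applying ∮E·dA = Q_enc/ε₀ with the end caps contributing no flux:
E = |λ_enc|/(2πε₀r) = (6.40×10^-8)/(2π·8.85×10^-12·1.7) = 677 N/C.

E ≈ 677 N/C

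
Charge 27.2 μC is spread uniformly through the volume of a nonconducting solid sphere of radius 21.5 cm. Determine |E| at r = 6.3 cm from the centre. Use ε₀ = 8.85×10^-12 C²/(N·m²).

Use a concentric Gaussian sphere at r = 6.3 cm (r < R).
Only the charge within r is enclosed: Q_enc = Q·(r/R)³ = (27.2 μC)·(6.3 cm/21.5 cm)³ = 6.843×10^-7 C.
By Gauss's law, ∮E·dA = E·4πr² = Q_enc/ε₀.
E = |Q_enc|/(4πε₀r²) = (6.843e-7)/(4π·8.85×10^-12·(0.063)²) = 1.55×10^6 N/C.

|E| = 1.55×10^6 N/C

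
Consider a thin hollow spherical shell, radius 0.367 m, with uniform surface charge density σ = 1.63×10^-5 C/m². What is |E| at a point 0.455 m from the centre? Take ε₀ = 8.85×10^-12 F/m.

1.20×10^6 V/m

Take a concentric spherical Gaussian surface of radius r = 0.455 m (r > 0.367 m).
The entire shell is enclosed: Q_enc = σ·4πR² = (1.63e-5)·4π·(0.367)² = 2.759e-5 C.
Since E is radial and uniform over the Gaussian sphere, Φ = E·4πr² = Q_enc/ε₀.
E = |Q_enc|/(4πε₀r²) = (2.759×10^-5)/(4π·8.85×10^-12·(0.455)²) = 1.20×10^6 N/C.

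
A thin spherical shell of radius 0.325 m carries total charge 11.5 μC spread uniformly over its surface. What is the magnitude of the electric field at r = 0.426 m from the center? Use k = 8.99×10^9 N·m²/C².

By spherical symmetry E is radial; choose a Gaussian sphere of radius r = 0.426 m (r > 0.325 m).
The entire shell is enclosed: Q_enc = 1.15×10^-5 C.
Applying ∮E·dA = Q_enc/ε₀ with Φ = E(4πr²):
E = k|Q_enc|/r² = (8.99×10^9)(1.15×10^-5)/(0.426)² = 5.70e5 N/C.

5.70e5 N/C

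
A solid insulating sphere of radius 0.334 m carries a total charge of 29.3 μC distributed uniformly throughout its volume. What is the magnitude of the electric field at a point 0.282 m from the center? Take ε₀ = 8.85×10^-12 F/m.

Symmetry ⇒ E = E(r) r̂. Gaussian sphere of radius r = 0.282 m (r < R).
Only the charge within r is enclosed: Q_enc = Q·(r/R)³ = (29.3 μC)·(0.282 m/0.334 m)³ = 1.764×10^-5 C.
By Gauss's law, ∮E·dA = E·4πr² = Q_enc/ε₀.
E = |Q_enc|/(4πε₀r²) = (1.764e-5)/(4π·8.85×10^-12·(0.282)²) = 1.99×10^6 N/C.

1.99×10^6 N/C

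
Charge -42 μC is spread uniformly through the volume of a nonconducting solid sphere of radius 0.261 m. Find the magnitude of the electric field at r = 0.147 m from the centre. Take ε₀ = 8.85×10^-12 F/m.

Take a concentric spherical Gaussian surface of radius r = 0.147 m (r < R).
Only the charge within r is enclosed: Q_enc = Q·(r/R)³ = (-42 μC)·(0.147 m/0.261 m)³ = -7.504×10^-6 C.
By Gauss's law, ∮E·dA = E·4πr² = Q_enc/ε₀.
E = |Q_enc|/(4πε₀r²) = (7.504×10^-6)/(4π·8.85×10^-12·(0.147)²) = 3.12e6 N/C.

|E| = 3.12×10^6 N/C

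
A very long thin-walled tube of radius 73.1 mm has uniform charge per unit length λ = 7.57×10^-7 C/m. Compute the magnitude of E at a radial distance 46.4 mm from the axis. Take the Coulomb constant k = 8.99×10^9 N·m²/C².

E = 0

Choose a coaxial cylinder of radius r = 46.4 mm (arbitrary length L) as the Gaussian surface (r < 73.1 mm, inside the shell).
All the surface charge lies outside this cylinder: Q_enc = 0, hence E = 0.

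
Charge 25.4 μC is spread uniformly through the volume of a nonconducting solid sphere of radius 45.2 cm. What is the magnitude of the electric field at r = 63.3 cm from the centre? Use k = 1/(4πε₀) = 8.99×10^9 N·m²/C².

Use a concentric Gaussian sphere at r = 63.3 cm (r > R, so the entire charge is enclosed).
Q_enc = 25.4 μC = 2.54×10^-5 C.
By Gauss's law, ∮E·dA = E·4πr² = Q_enc/ε₀.
E = k|Q_enc|/r² = (8.99×10^9)(2.54×10^-5)/(0.633)² = 5.70×10^5 N/C.

|E| ≈ 5.70×10^5 N/C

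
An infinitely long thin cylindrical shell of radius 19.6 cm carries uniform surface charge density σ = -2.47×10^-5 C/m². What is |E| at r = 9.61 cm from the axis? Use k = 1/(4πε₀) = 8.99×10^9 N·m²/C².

Choose a coaxial cylinder of radius r = 9.61 cm (arbitrary length L) as the Gaussian surface (r < 19.6 cm, inside the shell).
No charge is enclosed, so Gauss's law gives E·2πrL = 0 ⇒ E = 0.

|E| = 0 N/C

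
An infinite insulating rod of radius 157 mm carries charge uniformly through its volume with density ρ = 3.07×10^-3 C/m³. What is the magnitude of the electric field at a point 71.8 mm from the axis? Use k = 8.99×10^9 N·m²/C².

E ≈ 1.25e7 N/C

By cylindrical symmetry E is radial; use a coaxial Gaussian cylinder of radius 71.8 mm and length L (r < R).
Charge inside radius r per length L is ρ·πr²·L, so λ_enc = ρπr² = 4.972×10^-5 C/m.
Gauss's law: E·2πrL = λ_enc L/ε₀.
E = 2k|λ_enc|/r = 2(8.99×10^9)(4.972×10^-5)/(0.0718) = 1.25e7 N/C.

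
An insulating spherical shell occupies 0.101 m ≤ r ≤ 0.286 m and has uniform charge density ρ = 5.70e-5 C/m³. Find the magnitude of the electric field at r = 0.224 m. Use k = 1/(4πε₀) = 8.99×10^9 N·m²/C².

Take a concentric spherical Gaussian surface of radius r = 0.224 m (within the shell material, 0.101 m < r < 0.286 m).
Enclosed charge is the volume from a to r: Q_enc = (4π/3)ρ(r³ − a³) = 2.438e-6 C.
Since E is radial and uniform over the Gaussian sphere, Φ = E·4πr² = Q_enc/ε₀.
E = k|Q_enc|/r² = (8.99×10^9)(2.438×10^-6)/(0.224)² = 4.37×10^5 N/C.

|E| = 4.37e5 V/m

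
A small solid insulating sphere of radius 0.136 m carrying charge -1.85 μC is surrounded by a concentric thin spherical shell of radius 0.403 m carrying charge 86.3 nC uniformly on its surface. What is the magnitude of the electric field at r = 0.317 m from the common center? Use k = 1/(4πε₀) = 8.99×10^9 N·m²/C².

Take a concentric spherical Gaussian surface of radius r = 0.317 m (between the bodies, 0.136 m < r < 0.403 m).
Only the inner charge is enclosed; the outer shell contributes nothing inside itself. Q_enc = -1.85 μC = -1.85×10^-6 C.
By Gauss's law, ∮E·dA = E·4πr² = Q_enc/ε₀.
E = k|Q_enc|/r² = (8.99×10^9)(1.85×10^-6)/(0.317)² = 1.66×10^5 N/C.

1.66×10^5 V/m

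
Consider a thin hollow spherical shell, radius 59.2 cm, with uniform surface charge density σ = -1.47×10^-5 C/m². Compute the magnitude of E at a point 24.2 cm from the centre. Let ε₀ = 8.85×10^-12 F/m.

E = 0 (no enclosed charge)

Use a concentric Gaussian sphere at r = 24.2 cm (inside the shell, r < 59.2 cm).
All the charge is outside the Gaussian surface: Q_enc = 0, hence E = 0 everywhere inside the shell.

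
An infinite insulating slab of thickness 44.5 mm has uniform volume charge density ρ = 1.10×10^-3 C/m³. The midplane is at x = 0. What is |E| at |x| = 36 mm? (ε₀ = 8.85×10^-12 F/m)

|E| ≈ 2.77e6 N/C

The point |x| = 36 mm lies outside the slab (half-thickness 0.02225 m). A symmetric pillbox spanning the full slab encloses Q_enc = ρ·d·A.
Flux = 2EA ⇒ E = |ρ|d/(2ε₀), independent of distance outside.
E = (1.10e-3)(0.0445)/(2·8.85×10^-12) = 2.77×10^6 N/C.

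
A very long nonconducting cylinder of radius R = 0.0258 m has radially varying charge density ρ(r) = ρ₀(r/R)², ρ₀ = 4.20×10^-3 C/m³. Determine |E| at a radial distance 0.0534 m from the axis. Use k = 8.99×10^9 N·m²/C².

Coaxial Gaussian cylinder, radius r = 0.0534 m, length L (r > R, full charge per length enclosed).
λ_enc = 2π ∫₀^R ρ₀(r'/R)^2 r' dr' = 2πρ₀R²/4 = 4.391×10^-6 C/m.
By Gauss's law (flux through the curved wall only), E·2πrL = λ_enc L/ε₀.
E = 2k|λ_enc|/r = 2(8.99×10^9)(4.391×10^-6)/(0.0534) = 1.48×10^6 N/C.

E = 1.48×10^6 N/C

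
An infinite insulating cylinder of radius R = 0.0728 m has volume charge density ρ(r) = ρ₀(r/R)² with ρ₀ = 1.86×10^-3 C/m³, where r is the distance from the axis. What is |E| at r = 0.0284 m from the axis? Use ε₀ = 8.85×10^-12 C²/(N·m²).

Coaxial Gaussian cylinder, radius r = 0.0284 m, length L (r < R).
Integrating ρ over the cross-section to radius r: λ_enc = (2πρ₀/R²) ∫₀^r r'^3 dr' = 2πρ₀ r^4/(4·R²) = 3.586×10^-7 C/m.
Gauss's law: E·2πrL = λ_enc L/ε₀.
E = |λ_enc|/(2πε₀r) = (3.586×10^-7)/(2π·8.85×10^-12·0.0284) = 2.27×10^5 N/C.

|E| ≈ 2.27×10^5 N/C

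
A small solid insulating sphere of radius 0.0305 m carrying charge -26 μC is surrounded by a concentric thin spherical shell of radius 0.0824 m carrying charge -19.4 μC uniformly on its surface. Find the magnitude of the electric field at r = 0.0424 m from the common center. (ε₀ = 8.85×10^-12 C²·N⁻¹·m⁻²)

E ≈ 1.30×10^8 V/m

Use a concentric Gaussian sphere at r = 0.0424 m (between the bodies, 0.0305 m < r < 0.0824 m).
Only the inner charge is enclosed; the outer shell contributes nothing inside itself. Q_enc = -26 μC = -2.60e-5 C.
Gauss's law: E·4πr² = Q_enc/ε₀.
E = |Q_enc|/(4πε₀r²) = (2.60×10^-5)/(4π·8.85×10^-12·(0.0424)²) = 1.30×10^8 N/C.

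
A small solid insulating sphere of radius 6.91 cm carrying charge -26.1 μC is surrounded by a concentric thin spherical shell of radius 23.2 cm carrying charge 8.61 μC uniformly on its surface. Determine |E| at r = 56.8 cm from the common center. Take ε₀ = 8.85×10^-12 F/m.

By spherical symmetry E is radial; choose a Gaussian sphere of radius r = 56.8 cm (r > 23.2 cm, enclosing both).
Q_enc = (-26.1 μC) + (8.61 μC) = -1.749×10^-5 C.
By Gauss's law, ∮E·dA = E·4πr² = Q_enc/ε₀.
E = |Q_enc|/(4πε₀r²) = (1.749e-5)/(4π·8.85×10^-12·(0.568)²) = 4.87e5 N/C.

|E| = 4.87×10^5 N/C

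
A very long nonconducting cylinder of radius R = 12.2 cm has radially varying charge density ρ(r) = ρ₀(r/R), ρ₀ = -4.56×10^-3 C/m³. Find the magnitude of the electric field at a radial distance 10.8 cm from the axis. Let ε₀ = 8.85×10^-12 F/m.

By cylindrical symmetry E is radial; use a coaxial Gaussian cylinder of radius 10.8 cm and length L (r < R).
Integrating ρ over the cross-section to radius r: λ_enc = (2πρ₀/R) ∫₀^r r'^2 dr' = 2πρ₀ r^3/(3·R) = -9.861×10^-5 C/m.
By Gauss's law (flux through the curved wall only), E·2πrL = λ_enc L/ε₀.
E = |λ_enc|/(2πε₀r) = (9.861×10^-5)/(2π·8.85×10^-12·0.108) = 1.64×10^7 N/C.

|E| ≈ 1.64×10^7 N/C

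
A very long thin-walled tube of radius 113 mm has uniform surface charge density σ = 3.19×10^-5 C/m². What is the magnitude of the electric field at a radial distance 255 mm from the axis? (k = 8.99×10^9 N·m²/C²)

By cylindrical symmetry E is radial; use a coaxial Gaussian cylinder of radius 255 mm and length L (r > 113 mm).
The whole shell is enclosed: λ_enc = σ·2πR = (3.19e-5)·2π·(0.113) = 2.265e-5 C/m.
By Gauss's law (flux through the curved wall only), E·2πrL = λ_enc L/ε₀.
E = 2k|λ_enc|/r = 2(8.99×10^9)(2.265×10^-5)/(0.255) = 1.60×10^6 N/C.

E ≈ 1.60e6 N/C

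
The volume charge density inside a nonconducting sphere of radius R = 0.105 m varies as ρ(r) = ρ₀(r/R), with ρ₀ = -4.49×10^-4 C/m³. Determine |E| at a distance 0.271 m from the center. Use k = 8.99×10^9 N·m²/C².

E ≈ 2.00×10^5 V/m

Take a concentric spherical Gaussian surface of radius r = 0.271 m (r > R, all charge enclosed).
Q_enc = 4π ∫₀^R ρ₀(r'/R)^1 r'² dr' = 4πρ₀R³/4 = -1.633×10^-6 C.
Applying ∮E·dA = Q_enc/ε₀ with Φ = E(4πr²):
E = k|Q_enc|/r² = (8.99×10^9)(1.633×10^-6)/(0.271)² = 2.00×10^5 N/C.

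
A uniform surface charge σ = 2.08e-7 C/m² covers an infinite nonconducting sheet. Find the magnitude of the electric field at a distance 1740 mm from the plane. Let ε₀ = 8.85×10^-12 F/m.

By planar symmetry E is perpendicular to the sheet and uniform; use a Gaussian pillbox with flat faces of area A on each side of the sheet.
Only the two end caps contribute flux: Φ = 2EA. With Q_enc = σA, Gauss's law gives E = |σ|/(2ε₀).
E = |σ|/(2ε₀) = (2.08×10^-7)/(2·8.85×10^-12) = 1.18×10^4 N/C.

E = 1.18×10^4 V/m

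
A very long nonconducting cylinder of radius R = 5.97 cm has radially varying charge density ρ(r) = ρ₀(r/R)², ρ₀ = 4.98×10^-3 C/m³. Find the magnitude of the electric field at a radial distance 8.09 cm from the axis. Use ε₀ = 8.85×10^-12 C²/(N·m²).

E ≈ 6.20×10^6 V/m

Take a coaxial cylindrical Gaussian surface of radius r = 8.09 cm and length L (r > R, full charge per length enclosed).
λ_enc = 2π ∫₀^R ρ₀(r'/R)^2 r' dr' = 2πρ₀R²/4 = 2.788×10^-5 C/m.
By Gauss's law (flux through the curved wall only), E·2πrL = λ_enc L/ε₀.
E = |λ_enc|/(2πε₀r) = (2.788×10^-5)/(2π·8.85×10^-12·0.0809) = 6.20e6 N/C.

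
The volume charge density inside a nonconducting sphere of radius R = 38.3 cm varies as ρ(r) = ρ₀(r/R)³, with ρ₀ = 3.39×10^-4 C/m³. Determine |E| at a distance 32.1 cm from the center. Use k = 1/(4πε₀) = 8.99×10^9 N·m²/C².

Use a concentric Gaussian sphere at r = 32.1 cm (r < R).
Q_enc = ∫₀^r ρ(r')·4πr'² dr' = (4πρ₀/R³) ∫₀^r r'^5 dr' = 4πρ₀ r^6/(6·R³) = 1.383e-5 C.
By Gauss's law, ∮E·dA = E·4πr² = Q_enc/ε₀.
E = k|Q_enc|/r² = (8.99×10^9)(1.383e-5)/(0.321)² = 1.21×10^6 N/C.

E ≈ 1.21×10^6 N/C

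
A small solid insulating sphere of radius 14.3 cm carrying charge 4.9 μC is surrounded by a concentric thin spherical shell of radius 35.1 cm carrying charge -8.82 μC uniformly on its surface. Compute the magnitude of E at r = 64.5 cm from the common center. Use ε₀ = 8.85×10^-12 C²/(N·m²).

E = 8.47e4 N/C

Use a concentric Gaussian sphere at r = 64.5 cm (r > 35.1 cm, enclosing both).
Q_enc = (4.9 μC) + (-8.82 μC) = -3.92×10^-6 C.
Gauss's law: E·4πr² = Q_enc/ε₀.
E = |Q_enc|/(4πε₀r²) = (3.92×10^-6)/(4π·8.85×10^-12·(0.645)²) = 8.47×10^4 N/C.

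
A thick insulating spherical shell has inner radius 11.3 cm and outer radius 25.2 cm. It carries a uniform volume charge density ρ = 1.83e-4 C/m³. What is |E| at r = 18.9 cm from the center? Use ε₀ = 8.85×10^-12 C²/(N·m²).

1.02e6 N/C

By spherical symmetry E is radial; choose a Gaussian sphere of radius r = 18.9 cm (within the shell material, 11.3 cm < r < 25.2 cm).
Only the shell between 11.3 cm and r is enclosed: Q_enc = ρ·(4π/3)(r³ − a³) = (1.83e-4)·(4π/3)·((0.189)³ − (0.113)³) = 4.069×10^-6 C.
Since E is radial and uniform over the Gaussian sphere, Φ = E·4πr² = Q_enc/ε₀.
E = |Q_enc|/(4πε₀r²) = (4.069×10^-6)/(4π·8.85×10^-12·(0.189)²) = 1.02e6 N/C.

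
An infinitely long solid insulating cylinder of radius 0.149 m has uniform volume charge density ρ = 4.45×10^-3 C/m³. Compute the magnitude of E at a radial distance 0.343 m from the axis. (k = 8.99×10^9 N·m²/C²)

|E| = 1.63×10^7 N/C

Take a coaxial cylindrical Gaussian surface of radius r = 0.343 m and length L (r > 0.149 m, full cross-section enclosed).
λ_enc = ρ·πR² = (4.45×10^-3)π(0.149)² = 3.104×10^-4 C/m.
Applying ∮E·dA = Q_enc/ε₀ with the end caps contributing no flux:
E = 2k|λ_enc|/r = 2(8.99×10^9)(3.104e-4)/(0.343) = 1.63e7 N/C.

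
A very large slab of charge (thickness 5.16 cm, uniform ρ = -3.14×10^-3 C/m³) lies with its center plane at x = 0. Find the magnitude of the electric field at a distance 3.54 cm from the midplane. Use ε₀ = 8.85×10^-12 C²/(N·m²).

E = 9.15e6 N/C

The point |x| = 3.54 cm lies outside the slab (half-thickness 0.0258 m). A symmetric pillbox spanning the full slab encloses Q_enc = ρ·d·A.
Flux = 2EA ⇒ E = |ρ|d/(2ε₀), independent of distance outside.
E = (3.14×10^-3)(0.0516)/(2·8.85×10^-12) = 9.15×10^6 N/C.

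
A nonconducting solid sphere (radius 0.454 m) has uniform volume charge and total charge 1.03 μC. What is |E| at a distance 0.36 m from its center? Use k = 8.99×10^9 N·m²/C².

Symmetry ⇒ E = E(r) r̂. Gaussian sphere of radius r = 0.36 m (r < R).
Only the charge within r is enclosed: Q_enc = Q·(r/R)³ = (1.03 μC)·(0.36 m/0.454 m)³ = 5.135×10^-7 C.
Since E is radial and uniform over the Gaussian sphere, Φ = E·4πr² = Q_enc/ε₀.
E = k|Q_enc|/r² = (8.99×10^9)(5.135×10^-7)/(0.36)² = 3.56×10^4 N/C.

E = 3.56×10^4 N/C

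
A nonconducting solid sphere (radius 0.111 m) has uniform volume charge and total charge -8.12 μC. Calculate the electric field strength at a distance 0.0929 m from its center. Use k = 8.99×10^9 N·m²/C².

Use a concentric Gaussian sphere at r = 0.0929 m (r < R).
For a uniform sphere the enclosed fraction is (r/R)³, so Q_enc = (-8.12 μC)(0.0929/0.111)³ = -4.76×10^-6 C.
Since E is radial and uniform over the Gaussian sphere, Φ = E·4πr² = Q_enc/ε₀.
E = k|Q_enc|/r² = (8.99×10^9)(4.76e-6)/(0.0929)² = 4.96×10^6 N/C.

|E| ≈ 4.96×10^6 V/m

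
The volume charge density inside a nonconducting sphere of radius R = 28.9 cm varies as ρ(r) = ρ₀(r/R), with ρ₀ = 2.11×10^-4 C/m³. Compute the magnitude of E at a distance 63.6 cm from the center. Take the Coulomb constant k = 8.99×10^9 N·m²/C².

3.56×10^5 N/C

By spherical symmetry E is radial; choose a Gaussian sphere of radius r = 63.6 cm (r > R, all charge enclosed).
Q_enc = 4π ∫₀^R ρ₀(r'/R)^1 r'² dr' = 4πρ₀R³/4 = 1.60e-5 C.
By Gauss's law, ∮E·dA = E·4πr² = Q_enc/ε₀.
E = k|Q_enc|/r² = (8.99×10^9)(1.60×10^-5)/(0.636)² = 3.56e5 N/C.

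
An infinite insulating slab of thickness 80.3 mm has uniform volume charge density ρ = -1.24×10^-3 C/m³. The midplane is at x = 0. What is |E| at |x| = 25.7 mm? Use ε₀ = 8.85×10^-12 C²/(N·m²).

By symmetry E is perpendicular to the slab. A Gaussian pillbox from −25.7 mm to +25.7 mm (face area A) lies entirely within the slab.
Q_enc = ρ·(2x)·A and flux = 2EA, so 2EA = 2ρxA/ε₀ ⇒ E = |ρ|x/ε₀.
E = (1.24×10^-3)(0.0257)/(8.85×10^-12) = 3.60e6 N/C.

|E| = 3.60×10^6 V/m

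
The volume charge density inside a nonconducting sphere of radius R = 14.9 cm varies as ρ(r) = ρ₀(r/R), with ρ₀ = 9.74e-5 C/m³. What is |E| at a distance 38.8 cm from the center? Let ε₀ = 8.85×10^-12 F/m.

|E| = 6.05×10^4 N/C

Symmetry ⇒ E = E(r) r̂. Gaussian sphere of radius r = 38.8 cm (r > R, all charge enclosed).
Q_enc = 4π ∫₀^R ρ₀(r'/R)^1 r'² dr' = 4πρ₀R³/4 = 1.012e-6 C.
Gauss's law: E·4πr² = Q_enc/ε₀.
E = |Q_enc|/(4πε₀r²) = (1.012×10^-6)/(4π·8.85×10^-12·(0.388)²) = 6.05×10^4 N/C.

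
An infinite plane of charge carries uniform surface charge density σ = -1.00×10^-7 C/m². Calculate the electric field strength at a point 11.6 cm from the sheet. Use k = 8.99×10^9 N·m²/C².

|E| = 5.65e3 N/C

The symmetry is planar: E is normal to the sheet and the same magnitude on both sides. Take a pillbox straddling the sheet with end-cap area A.
Flux Φ = 2EA and Q_enc = σA, so 2EA = σA/ε₀ ⇒ E = |σ|/(2ε₀), independent of distance.
E = 2πk|σ| = 2π(8.99×10^9)(1.00×10^-7) = 5.65×10^3 N/C.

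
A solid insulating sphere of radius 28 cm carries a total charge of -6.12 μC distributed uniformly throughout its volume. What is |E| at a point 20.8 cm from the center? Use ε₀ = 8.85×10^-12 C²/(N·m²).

|E| = 5.21×10^5 N/C

By spherical symmetry E is radial; choose a Gaussian sphere of radius r = 20.8 cm (r < R).
For a uniform sphere the enclosed fraction is (r/R)³, so Q_enc = (-6.12 μC)(0.208/0.28)³ = -2.509×10^-6 C.
Gauss's law: E·4πr² = Q_enc/ε₀.
E = |Q_enc|/(4πε₀r²) = (2.509e-6)/(4π·8.85×10^-12·(0.208)²) = 5.21e5 N/C.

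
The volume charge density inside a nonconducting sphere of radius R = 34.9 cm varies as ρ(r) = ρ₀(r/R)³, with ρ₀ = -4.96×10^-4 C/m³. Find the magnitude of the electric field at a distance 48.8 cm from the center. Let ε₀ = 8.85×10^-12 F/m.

Symmetry ⇒ E = E(r) r̂. Gaussian sphere of radius r = 48.8 cm (r > R, all charge enclosed).
Q_enc = 4π ∫₀^R ρ₀(r'/R)^3 r'² dr' = 4πρ₀R³/6 = -4.416×10^-5 C.
Since E is radial and uniform over the Gaussian sphere, Φ = E·4πr² = Q_enc/ε₀.
E = |Q_enc|/(4πε₀r²) = (4.416e-5)/(4π·8.85×10^-12·(0.488)²) = 1.67e6 N/C.

E = 1.67×10^6 N/C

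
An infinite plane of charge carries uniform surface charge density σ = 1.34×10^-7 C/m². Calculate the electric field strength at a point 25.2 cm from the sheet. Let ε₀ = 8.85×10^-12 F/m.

|E| = 7.57×10^3 V/m

The symmetry is planar: E is normal to the sheet and the same magnitude on both sides. Take a pillbox straddling the sheet with end-cap area A.
Flux Φ = 2EA and Q_enc = σA, so 2EA = σA/ε₀ ⇒ E = |σ|/(2ε₀), independent of distance.
E = |σ|/(2ε₀) = (1.34e-7)/(2·8.85×10^-12) = 7.57e3 N/C.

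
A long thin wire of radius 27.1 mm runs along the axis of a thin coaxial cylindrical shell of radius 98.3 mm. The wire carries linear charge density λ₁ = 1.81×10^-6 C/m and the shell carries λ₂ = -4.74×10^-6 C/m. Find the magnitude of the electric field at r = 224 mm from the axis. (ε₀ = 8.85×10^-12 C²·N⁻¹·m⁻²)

By cylindrical symmetry E is radial; use a coaxial Gaussian cylinder of radius 224 mm and length L (r > 98.3 mm, enclosing both).
λ_enc = λ₁ + λ₂ = (1.81×10^-6) + (-4.74×10^-6) = -2.93×10^-6 C/m.
Gauss's law: E·2πrL = λ_enc L/ε₀.
E = |λ_enc|/(2πε₀r) = (2.93×10^-6)/(2π·8.85×10^-12·0.224) = 2.35×10^5 N/C.

|E| = 2.35×10^5 V/m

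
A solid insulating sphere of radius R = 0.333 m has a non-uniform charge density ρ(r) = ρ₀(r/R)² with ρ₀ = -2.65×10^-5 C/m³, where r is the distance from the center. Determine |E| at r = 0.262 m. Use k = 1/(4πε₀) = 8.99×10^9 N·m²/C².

Take a concentric spherical Gaussian surface of radius r = 0.262 m (r < R).
Q_enc = ∫₀^r ρ(r')·4πr'² dr' = (4πρ₀/R²) ∫₀^r r'^4 dr' = 4πρ₀ r^5/(5·R²) = -7.415e-7 C.
Since E is radial and uniform over the Gaussian sphere, Φ = E·4πr² = Q_enc/ε₀.
E = k|Q_enc|/r² = (8.99×10^9)(7.415×10^-7)/(0.262)² = 9.71e4 N/C.

|E| ≈ 9.71e4 N/C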